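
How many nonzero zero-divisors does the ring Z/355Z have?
In Z/355Z each nonzero element is either a unit (gcd with 355 is 1) or a zero-divisor (gcd > 1). The number of units is φ(355): factorise 355 = 5 · 71, so φ(355) = (5 − 1) · (71 − 1) = 4 · 70 = 280. The nonzero elements number 355 − 1 = 354. Hence the nonzero zero-divisors number 354 − 280 = 74.

Final answer: Z/355Z has 74 nonzero zero-divisors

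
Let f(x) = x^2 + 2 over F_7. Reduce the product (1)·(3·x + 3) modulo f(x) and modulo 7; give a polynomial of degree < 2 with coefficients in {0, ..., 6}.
Multiply as integer polynomials: a · b = 3·x + 3. Reducing coefficients mod 7: a · b ≡ 3·x + 3. This already has degree < 2, so no reduction by f is needed. Hence a · b ≡ 3·x + 3 in F_7[x]/(f).

Final answer: a · b ≡ 3·x + 3 (mod f(x))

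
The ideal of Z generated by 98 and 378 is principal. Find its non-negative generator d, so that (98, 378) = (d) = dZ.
(98, 378) = (14); d = 14

In the PID Z, (a, b) is generated by gcd(a, b). Compute gcd(378, 98) with the extended Euclidean algorithm, tracking rows (r, s, t) with s·378 + t·98 = r:
  row A: (378, 1, 0)   [1·378 + 0·98 = 378]
  row B: (98, 0, 1)   [0·378 + 1·98 = 98]
  378 = 3·98 + 84   → row C = row A − 3·row B = (84, 1, −3)   [check: 1·378 − 3·98 = 84]
  98 = 1·84 + 14   → row D = row B − 1·row C = (14, −1, 4)   [check: −1·378 + 4·98 = 14]
  84 = 6·14 + 0   → remainder 0, stop. gcd = 14 (last nonzero row D).
So gcd(98, 378) = 14, with Bézout identity −1·378 + 4·98 = 14. Containment (⊇): the Bézout identity exhibits 14 as an element of (98, 378), giving (14) ⊆ (98, 378). Containment (⊆): since 14 | 98 and 14 | 378 (98 = 14·7, 378 = 14·27), every Z-linear combination of 98 and 378 is divisible by 14, so (98, 378) ⊆ (14). Therefore (98, 378) = (14), d = 14.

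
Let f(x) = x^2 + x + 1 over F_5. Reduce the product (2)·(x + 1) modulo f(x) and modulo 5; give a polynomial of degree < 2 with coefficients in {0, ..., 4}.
Multiply as integer polynomials: a · b = 2·x + 2. Reducing coefficients mod 5: a · b ≡ 2·x + 2. This already has degree < 2, so no reduction by f is needed. Hence a · b ≡ 2·x + 2 in F_5[x]/(f).

Final answer: a · b ≡ 2·x + 2 (mod f(x))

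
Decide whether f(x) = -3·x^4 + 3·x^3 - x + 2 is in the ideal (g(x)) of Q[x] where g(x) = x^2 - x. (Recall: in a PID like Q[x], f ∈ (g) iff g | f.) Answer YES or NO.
In Q[x] the ideal (g) consists of all multiples of g, so f ∈ (g) iff g | f, i.e. iff the remainder of f on division by g is 0. Divide f by g (g is monic, so eliminate the leading term of the running remainder at each step):
  leading term -3·x^4: subtract (-3·x^2)·g(x) = -3·x^4 + 3·x^3, leaving 2 - x
The remainder r(x) = 2 - x ≠ 0 (and deg r < deg g), so g ∤ f, i.e. f ∉ (g).

Final answer: NO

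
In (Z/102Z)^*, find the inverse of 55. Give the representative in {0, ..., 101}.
55^(−1) ≡ 13 (mod 102)

Apply the extended Euclidean algorithm to (102, 55), tracking rows (r, s, t) with s·102 + t·55 = r. Each division r_prev = q·r_cur + r_new produces the new row as (previous row) − q·(current row):
  row A: (102, 1, 0)   [1·102 + 0·55 = 102]
  row B: (55, 0, 1)   [0·102 + 1·55 = 55]
  102 = 1·55 + 47   → row C = row A − 1·row B = (47, 1, −1)   [check: 1·102 − 1·55 = 47]
  55 = 1·47 + 8   → row D = row B − 1·row C = (8, −1, 2)   [check: −1·102 + 2·55 = 8]
  47 = 5·8 + 7   → row E = row C − 5·row D = (7, 6, −11)   [check: 6·102 − 11·55 = 7]
  8 = 1·7 + 1   → row F = row D − 1·row E = (1, −7, 13)   [check: −7·102 + 13·55 = 1]
  7 = 7·1 + 0   → remainder 0, stop. gcd = 1 (last nonzero row F).
The gcd is 1, so 55 is invertible mod 102. The last nonzero row gives −7·102 + 13·55 = 1, so t = 13. So 55^(−1) ≡ 13 (mod 102). Verify: 55 · 13 = 715 ≡ 1 (mod 102). ✓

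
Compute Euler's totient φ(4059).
φ is multiplicative, with φ(p^e) = p^e − p^(e−1). Factorise 4059 = 3^2 · 11 · 41. Then
  φ(4059) = (3^2 − 3^1) · (11 − 1) · (41 − 1) = 6 · 10 · 40 = 2400.

Final answer: φ(4059) = 2400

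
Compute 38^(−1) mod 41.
38^(−1) ≡ 27 (mod 41)

Apply the extended Euclidean algorithm to (41, 38), tracking rows (r, s, t) with s·41 + t·38 = r. Each division r_prev = q·r_cur + r_new produces the new row as (previous row) − q·(current row):
  row A: (41, 1, 0)   [1·41 + 0·38 = 41]
  row B: (38, 0, 1)   [0·41 + 1·38 = 38]
  41 = 1·38 + 3   → row C = row A − 1·row B = (3, 1, −1)   [check: 1·41 − 1·38 = 3]
  38 = 12·3 + 2   → row D = row B − 12·row C = (2, −12, 13)   [check: −12·41 + 13·38 = 2]
  3 = 1·2 + 1   → row E = row C − 1·row D = (1, 13, −14)   [check: 13·41 − 14·38 = 1]
  2 = 2·1 + 0   → remainder 0, stop. gcd = 1 (last nonzero row E).
The gcd is 1, so 38 is invertible mod 41. The last nonzero row gives 13·41 − 14·38 = 1, so t = −14. So 38^(−1) ≡ −14 ≡ 27 (mod 41). Verify: 38 · 27 = 1026 ≡ 1 (mod 41). ✓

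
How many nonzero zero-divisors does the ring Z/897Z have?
Z/897Z has 368 nonzero zero-divisors

In Z/897Z each nonzero element is either a unit (gcd with 897 is 1) or a zero-divisor (gcd > 1). The number of units is φ(897): factorise 897 = 3 · 13 · 23, so φ(897) = (3 − 1) · (13 − 1) · (23 − 1) = 2 · 12 · 22 = 528. The nonzero elements number 897 − 1 = 896. Hence the nonzero zero-divisors number 896 − 528 = 368.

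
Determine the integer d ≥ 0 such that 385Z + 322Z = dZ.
(385, 322) = (7); d = 7

In the PID Z, (a, b) is generated by gcd(a, b). Compute gcd(385, 322) with the extended Euclidean algorithm, tracking rows (r, s, t) with s·385 + t·322 = r:
  row A: (385, 1, 0)   [1·385 + 0·322 = 385]
  row B: (322, 0, 1)   [0·385 + 1·322 = 322]
  385 = 1·322 + 63   → row C = row A − 1·row B = (63, 1, −1)   [check: 1·385 − 1·322 = 63]
  322 = 5·63 + 7   → row D = row B − 5·row C = (7, −5, 6)   [check: −5·385 + 6·322 = 7]
  63 = 9·7 + 0   → remainder 0, stop. gcd = 7 (last nonzero row D).
So gcd(385, 322) = 7, with Bézout identity −5·385 + 6·322 = 7. Containment (⊇): the Bézout identity exhibits 7 as an element of (385, 322), giving (7) ⊆ (385, 322). Containment (⊆): since 7 | 385 and 7 | 322 (385 = 7·55, 322 = 7·46), every Z-linear combination of 385 and 322 is divisible by 7, so (385, 322) ⊆ (7). Therefore (385, 322) = (7), d = 7.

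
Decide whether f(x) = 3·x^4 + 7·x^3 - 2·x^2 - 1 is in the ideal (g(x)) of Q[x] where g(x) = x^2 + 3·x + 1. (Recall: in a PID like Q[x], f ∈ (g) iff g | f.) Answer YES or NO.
NO

In Q[x] the ideal (g) consists of all multiples of g, so f ∈ (g) iff g | f, i.e. iff the remainder of f on division by g is 0. Divide f by g (g is monic, so eliminate the leading term of the running remainder at each step):
  leading term 3·x^4: subtract (3·x^2)·g(x) = 3·x^4 + 9·x^3 + 3·x^2, leaving -2·x^3 - 5·x^2 - 1
  leading term -2·x^3: subtract (-2·x)·g(x) = -2·x^3 - 6·x^2 - 2·x, leaving x^2 + 2·x - 1
  leading term x^2: subtract (1)·g(x) = x^2 + 3·x + 1, leaving -x - 2
The remainder r(x) = -x - 2 ≠ 0 (and deg r < deg g), so g ∤ f, i.e. f ∉ (g).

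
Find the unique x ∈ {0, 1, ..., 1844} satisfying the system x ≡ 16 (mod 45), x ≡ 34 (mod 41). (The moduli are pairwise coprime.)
The moduli 45, 41 are pairwise coprime, so by the CRT there is a unique solution mod 45·41 = 1845.
Solve by successive substitution. Start with x ≡ 16 (mod 45).
  Combine with x ≡ 34 (mod 41): write x = 16 + 45·t and require 16 + 45·t ≡ 34 (mod 41), i.e. 45·t ≡ 34 − 16 ≡ 18 (mod 41). Since 45^(−1) ≡ 31 (mod 41) (45 ≡ 4 (mod 41)), t ≡ 31·18 ≡ 25 (mod 41). So x ≡ 16 + 45·25 = 1141 (mod 1845).
Unique solution in [0, 1845): x = 1141.

Final answer: x ≡ 1141 (mod 1845); the representative in [0, 1845) is 1141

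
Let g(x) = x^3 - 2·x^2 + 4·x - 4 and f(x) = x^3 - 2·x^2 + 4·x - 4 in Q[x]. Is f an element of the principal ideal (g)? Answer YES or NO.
YES

In Q[x] the ideal (g) consists of all multiples of g, so f ∈ (g) iff g | f, i.e. iff the remainder of f on division by g is 0. Divide f by g (g is monic, so eliminate the leading term of the running remainder at each step):
  leading term x^3: subtract (1)·g(x) = x^3 - 2·x^2 + 4·x - 4, leaving 0
The remainder is 0, so f(x) = g(x) · h(x) with h(x) = 1. Hence g | f, i.e. f ∈ (g).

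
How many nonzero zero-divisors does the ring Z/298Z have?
In Z/298Z each nonzero element is either a unit (gcd with 298 is 1) or a zero-divisor (gcd > 1). The number of units is φ(298): factorise 298 = 2 · 149, so φ(298) = (2 − 1) · (149 − 1) = 1 · 148 = 148. The nonzero elements number 298 − 1 = 297. Hence the nonzero zero-divisors number 297 − 148 = 149.

Final answer: Z/298Z has 149 nonzero zero-divisors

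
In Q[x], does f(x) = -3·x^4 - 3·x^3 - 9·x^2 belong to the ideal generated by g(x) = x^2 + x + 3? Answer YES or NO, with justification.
In Q[x] the ideal (g) consists of all multiples of g, so f ∈ (g) iff g | f, i.e. iff the remainder of f on division by g is 0. Divide f by g (g is monic, so eliminate the leading term of the running remainder at each step):
  leading term -3·x^4: subtract (-3·x^2)·g(x) = -3·x^4 - 3·x^3 - 9·x^2, leaving 0
The remainder is 0, so f(x) = g(x) · h(x) with h(x) = -3·x^2. Hence g | f, i.e. f ∈ (g).

Final answer: YES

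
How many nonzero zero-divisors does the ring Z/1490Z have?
In Z/1490Z each nonzero element is either a unit (gcd with 1490 is 1) or a zero-divisor (gcd > 1). The number of units is φ(1490): factorise 1490 = 2 · 5 · 149, so φ(1490) = (2 − 1) · (5 − 1) · (149 − 1) = 1 · 4 · 148 = 592. The nonzero elements number 1490 − 1 = 1489. Hence the nonzero zero-divisors number 1489 − 592 = 897.

Final answer: Z/1490Z has 897 nonzero zero-divisors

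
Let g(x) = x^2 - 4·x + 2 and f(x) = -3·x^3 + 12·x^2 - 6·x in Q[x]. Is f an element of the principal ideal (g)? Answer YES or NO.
YES

In Q[x] the ideal (g) consists of all multiples of g, so f ∈ (g) iff g | f, i.e. iff the remainder of f on division by g is 0. Divide f by g (g is monic, so eliminate the leading term of the running remainder at each step):
  leading term -3·x^3: subtract (-3·x)·g(x) = -3·x^3 + 12·x^2 - 6·x, leaving 0
The remainder is 0, so f(x) = g(x) · h(x) with h(x) = -3·x. Hence g | f, i.e. f ∈ (g).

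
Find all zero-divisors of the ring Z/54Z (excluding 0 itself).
nonzero zero-divisors of Z/54Z = {2, 3, 4, 6, 8, 9, 10, 12, 14, 15, 16, 18, 20, 21, 22, 24, 26, 27, 28, 30, 32, 33, 34, 36, 38, 39, 40, 42, 44, 45, 46, 48, 50, 51, 52}

An element a ∈ Z/54Z (with a ≠ 0) is a zero-divisor iff gcd(a, 54) > 1 (because a is a unit precisely when gcd(a, n) = 1, and in Z/nZ every nonzero, non-unit element is a zero-divisor). Scan a = 1, ..., 53 and keep those with gcd(a, 54) > 1:
  gcd(2, 54) = 2, gcd(3, 54) = 3, gcd(4, 54) = 2, gcd(6, 54) = 6, gcd(8, 54) = 2, gcd(9, 54) = 9, gcd(10, 54) = 2, gcd(12, 54) = 6, gcd(14, 54) = 2, gcd(15, 54) = 3, gcd(16, 54) = 2, gcd(18, 54) = 18, gcd(20, 54) = 2, gcd(21, 54) = 3, gcd(22, 54) = 2, gcd(24, 54) = 6, gcd(26, 54) = 2, gcd(27, 54) = 27, gcd(28, 54) = 2, gcd(30, 54) = 6, gcd(32, 54) = 2, gcd(33, 54) = 3, gcd(34, 54) = 2, gcd(36, 54) = 18, gcd(38, 54) = 2, gcd(39, 54) = 3, gcd(40, 54) = 2, gcd(42, 54) = 6, gcd(44, 54) = 2, gcd(45, 54) = 9, gcd(46, 54) = 2, gcd(48, 54) = 6, gcd(50, 54) = 2, gcd(51, 54) = 3, gcd(52, 54) = 2.
All other a ∈ {1, ..., 53} have gcd(a, 54) = 1 and are units. So the nonzero zero-divisors are exactly the 35 values of a appearing in this scan.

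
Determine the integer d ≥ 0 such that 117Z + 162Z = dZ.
(117, 162) = (9); d = 9

In the PID Z, (a, b) is generated by gcd(a, b). Compute gcd(162, 117) with the extended Euclidean algorithm, tracking rows (r, s, t) with s·162 + t·117 = r:
  row A: (162, 1, 0)   [1·162 + 0·117 = 162]
  row B: (117, 0, 1)   [0·162 + 1·117 = 117]
  162 = 1·117 + 45   → row C = row A − 1·row B = (45, 1, −1)   [check: 1·162 − 1·117 = 45]
  117 = 2·45 + 27   → row D = row B − 2·row C = (27, −2, 3)   [check: −2·162 + 3·117 = 27]
  45 = 1·27 + 18   → row E = row C − 1·row D = (18, 3, −4)   [check: 3·162 − 4·117 = 18]
  27 = 1·18 + 9   → row F = row D − 1·row E = (9, −5, 7)   [check: −5·162 + 7·117 = 9]
  18 = 2·9 + 0   → remainder 0, stop. gcd = 9 (last nonzero row F).
So gcd(117, 162) = 9, with Bézout identity −5·162 + 7·117 = 9. Containment (⊇): the Bézout identity exhibits 9 as an element of (117, 162), giving (9) ⊆ (117, 162). Containment (⊆): since 9 | 117 and 9 | 162 (117 = 9·13, 162 = 9·18), every Z-linear combination of 117 and 162 is divisible by 9, so (117, 162) ⊆ (9). Therefore (117, 162) = (9), d = 9.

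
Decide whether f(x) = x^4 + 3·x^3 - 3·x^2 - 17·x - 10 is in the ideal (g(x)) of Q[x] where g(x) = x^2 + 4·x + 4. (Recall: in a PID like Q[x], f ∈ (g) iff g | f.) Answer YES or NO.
NO

In Q[x] the ideal (g) consists of all multiples of g, so f ∈ (g) iff g | f, i.e. iff the remainder of f on division by g is 0. Divide f by g (g is monic, so eliminate the leading term of the running remainder at each step):
  leading term x^4: subtract (x^2)·g(x) = x^4 + 4·x^3 + 4·x^2, leaving -x^3 - 7·x^2 - 17·x - 10
  leading term -x^3: subtract (-x)·g(x) = -x^3 - 4·x^2 - 4·x, leaving -3·x^2 - 13·x - 10
  leading term -3·x^2: subtract (-3)·g(x) = -3·x^2 - 12·x - 12, leaving 2 - x
The remainder r(x) = 2 - x ≠ 0 (and deg r < deg g), so g ∤ f, i.e. f ∉ (g).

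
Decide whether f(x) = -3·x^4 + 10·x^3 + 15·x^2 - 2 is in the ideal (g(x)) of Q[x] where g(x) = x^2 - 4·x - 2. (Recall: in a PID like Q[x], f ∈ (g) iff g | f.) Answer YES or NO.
YES

In Q[x] the ideal (g) consists of all multiples of g, so f ∈ (g) iff g | f, i.e. iff the remainder of f on division by g is 0. Divide f by g (g is monic, so eliminate the leading term of the running remainder at each step):
  leading term -3·x^4: subtract (-3·x^2)·g(x) = -3·x^4 + 12·x^3 + 6·x^2, leaving -2·x^3 + 9·x^2 - 2
  leading term -2·x^3: subtract (-2·x)·g(x) = -2·x^3 + 8·x^2 + 4·x, leaving x^2 - 4·x - 2
  leading term x^2: subtract (1)·g(x) = x^2 - 4·x - 2, leaving 0
The remainder is 0, so f(x) = g(x) · h(x) with h(x) = -3·x^2 - 2·x + 1. Hence g | f, i.e. f ∈ (g).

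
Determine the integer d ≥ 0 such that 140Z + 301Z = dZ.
(140, 301) = (7); d = 7

In the PID Z, (a, b) is generated by gcd(a, b). Compute gcd(301, 140) with the extended Euclidean algorithm, tracking rows (r, s, t) with s·301 + t·140 = r:
  row A: (301, 1, 0)   [1·301 + 0·140 = 301]
  row B: (140, 0, 1)   [0·301 + 1·140 = 140]
  301 = 2·140 + 21   → row C = row A − 2·row B = (21, 1, −2)   [check: 1·301 − 2·140 = 21]
  140 = 6·21 + 14   → row D = row B − 6·row C = (14, −6, 13)   [check: −6·301 + 13·140 = 14]
  21 = 1·14 + 7   → row E = row C − 1·row D = (7, 7, −15)   [check: 7·301 − 15·140 = 7]
  14 = 2·7 + 0   → remainder 0, stop. gcd = 7 (last nonzero row E).
So gcd(140, 301) = 7, with Bézout identity 7·301 − 15·140 = 7. Containment (⊇): the Bézout identity exhibits 7 as an element of (140, 301), giving (7) ⊆ (140, 301). Containment (⊆): since 7 | 140 and 7 | 301 (140 = 7·20, 301 = 7·43), every Z-linear combination of 140 and 301 is divisible by 7, so (140, 301) ⊆ (7). Therefore (140, 301) = (7), d = 7.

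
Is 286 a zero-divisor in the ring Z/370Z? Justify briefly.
gcd(286, 370) = 2 > 1, so 286 is not a unit in Z/370Z. In Z/nZ every nonzero non-unit is a zero-divisor: explicitly, take b = 370/gcd = 185 ≠ 0 (mod 370); then 286·185 = 52910 = 143·370, i.e. 286·185 ≡ 0 (mod 370). So 286 is a zero-divisor.

Final answer: YES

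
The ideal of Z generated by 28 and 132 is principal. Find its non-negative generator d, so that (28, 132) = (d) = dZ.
In the PID Z, (a, b) is generated by gcd(a, b). Compute gcd(132, 28) with the extended Euclidean algorithm, tracking rows (r, s, t) with s·132 + t·28 = r:
  row A: (132, 1, 0)   [1·132 + 0·28 = 132]
  row B: (28, 0, 1)   [0·132 + 1·28 = 28]
  132 = 4·28 + 20   → row C = row A − 4·row B = (20, 1, −4)   [check: 1·132 − 4·28 = 20]
  28 = 1·20 + 8   → row D = row B − 1·row C = (8, −1, 5)   [check: −1·132 + 5·28 = 8]
  20 = 2·8 + 4   → row E = row C − 2·row D = (4, 3, −14)   [check: 3·132 − 14·28 = 4]
  8 = 2·4 + 0   → remainder 0, stop. gcd = 4 (last nonzero row E).
So gcd(28, 132) = 4, with Bézout identity 3·132 − 14·28 = 4. Containment (⊇): the Bézout identity exhibits 4 as an element of (28, 132), giving (4) ⊆ (28, 132). Containment (⊆): since 4 | 28 and 4 | 132 (28 = 4·7, 132 = 4·33), every Z-linear combination of 28 and 132 is divisible by 4, so (28, 132) ⊆ (4). Therefore (28, 132) = (4), d = 4.

Final answer: (28, 132) = (4); d = 4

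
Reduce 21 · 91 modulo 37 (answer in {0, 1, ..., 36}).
24

Reduce the factors first: 91 ≡ 17 (mod 37), so 21 · 91 ≡ 21 · 17 (mod 37). 21 · 17 = 357. Dividing by 37: 357 = 9·37 + 24. So (21 · 91) mod 37 = 24.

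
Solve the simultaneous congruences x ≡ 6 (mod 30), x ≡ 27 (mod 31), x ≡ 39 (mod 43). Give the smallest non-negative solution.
x ≡ 13326 (mod 39990); the representative in [0, 39990) is 13326

The moduli 30, 31, 43 are pairwise coprime, so by the CRT there is a unique solution mod 30·31·43 = 39990.
Solve by successive substitution. Start with x ≡ 6 (mod 30).
  Combine with x ≡ 27 (mod 31): write x = 6 + 30·t and require 6 + 30·t ≡ 27 (mod 31), i.e. 30·t ≡ 27 − 6 ≡ 21 (mod 31). Since 30^(−1) ≡ 30 (mod 31), t ≡ 30·21 ≡ 10 (mod 31). So x ≡ 6 + 30·10 = 306 (mod 930).
  Combine with x ≡ 39 (mod 43): write x = 306 + 930·t and require 306 + 930·t ≡ 39 (mod 43), i.e. 930·t ≡ 39 − 306 ≡ 34 (mod 43). Since 930^(−1) ≡ 8 (mod 43) (930 ≡ 27 (mod 43)), t ≡ 8·34 ≡ 14 (mod 43). So x ≡ 306 + 930·14 = 13326 (mod 39990).
Unique solution in [0, 39990): x = 13326.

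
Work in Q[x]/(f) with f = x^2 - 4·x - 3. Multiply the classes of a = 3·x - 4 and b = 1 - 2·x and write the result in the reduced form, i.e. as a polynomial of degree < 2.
First multiply in Q[x] without reducing: a · b = -6·x^2 + 11·x - 4. Now divide by f(x) = x^2 - 4·x - 3, eliminating the leading term at each step:
  leading term -6·x^2: subtract (-6)·f(x) = -6·x^2 + 24·x + 18, leaving -13·x - 22
The degree is now < 2, so this is the remainder. Hence a · b ≡ -13·x - 22 in Q[x]/(f).

Final answer: a · b ≡ -13·x - 22 (mod f(x))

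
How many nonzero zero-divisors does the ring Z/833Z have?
In Z/833Z each nonzero element is either a unit (gcd with 833 is 1) or a zero-divisor (gcd > 1). The number of units is φ(833): factorise 833 = 7^2 · 17, so φ(833) = (7^2 − 7^1) · (17 − 1) = 42 · 16 = 672. The nonzero elements number 833 − 1 = 832. Hence the nonzero zero-divisors number 832 − 672 = 160.

Final answer: Z/833Z has 160 nonzero zero-divisors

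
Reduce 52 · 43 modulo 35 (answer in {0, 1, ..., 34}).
Reduce the factors first: 52 ≡ 17, 43 ≡ 8 (mod 35), so 52 · 43 ≡ 17 · 8 (mod 35). 17 · 8 = 136. Dividing by 35: 136 = 3·35 + 31. So (52 · 43) mod 35 = 31.

Final answer: 31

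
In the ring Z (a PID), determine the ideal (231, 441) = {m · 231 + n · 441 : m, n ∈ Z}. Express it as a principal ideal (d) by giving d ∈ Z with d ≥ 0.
In the PID Z, (a, b) is generated by gcd(a, b). Compute gcd(441, 231) with the extended Euclidean algorithm, tracking rows (r, s, t) with s·441 + t·231 = r:
  row A: (441, 1, 0)   [1·441 + 0·231 = 441]
  row B: (231, 0, 1)   [0·441 + 1·231 = 231]
  441 = 1·231 + 210   → row C = row A − 1·row B = (210, 1, −1)   [check: 1·441 − 1·231 = 210]
  231 = 1·210 + 21   → row D = row B − 1·row C = (21, −1, 2)   [check: −1·441 + 2·231 = 21]
  210 = 10·21 + 0   → remainder 0, stop. gcd = 21 (last nonzero row D).
So gcd(231, 441) = 21, with Bézout identity −1·441 + 2·231 = 21. Containment (⊇): the Bézout identity exhibits 21 as an element of (231, 441), giving (21) ⊆ (231, 441). Containment (⊆): since 21 | 231 and 21 | 441 (231 = 21·11, 441 = 21·21), every Z-linear combination of 231 and 441 is divisible by 21, so (231, 441) ⊆ (21). Therefore (231, 441) = (21), d = 21.

Final answer: (231, 441) = (21); d = 21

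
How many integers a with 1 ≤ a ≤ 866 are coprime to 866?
The number of a ∈ {1, ..., 866} with gcd(a, 866) = 1 is by definition Euler's totient φ(866). φ is multiplicative, with φ(p^e) = p^e − p^(e−1). Factorise 866 = 2 · 433. Then
  φ(866) = (2 − 1) · (433 − 1) = 1 · 432 = 432.
So there are 432 such integers.

Final answer: 432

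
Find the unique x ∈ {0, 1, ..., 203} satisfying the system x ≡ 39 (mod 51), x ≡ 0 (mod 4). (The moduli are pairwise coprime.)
x ≡ 192 (mod 204); the representative in [0, 204) is 192

The moduli 51, 4 are pairwise coprime, so by the CRT there is a unique solution mod 51·4 = 204.
Solve by successive substitution. Start with x ≡ 39 (mod 51).
  Combine with x ≡ 0 (mod 4): write x = 39 + 51·t and require 39 + 51·t ≡ 0 (mod 4), i.e. 51·t ≡ 0 − 39 ≡ 1 (mod 4). Since 51^(−1) ≡ 3 (mod 4) (51 ≡ 3 (mod 4)), t ≡ 3·1 ≡ 3 (mod 4). So x ≡ 39 + 51·3 = 192 (mod 204).
Unique solution in [0, 204): x = 192.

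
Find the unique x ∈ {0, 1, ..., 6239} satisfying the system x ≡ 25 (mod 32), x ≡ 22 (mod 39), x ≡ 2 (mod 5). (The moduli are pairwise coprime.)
The moduli 32, 39, 5 are pairwise coprime, so by the CRT there is a unique solution mod 32·39·5 = 6240.
Solve by successive substitution. Start with x ≡ 25 (mod 32).
  Combine with x ≡ 22 (mod 39): write x = 25 + 32·t and require 25 + 32·t ≡ 22 (mod 39), i.e. 32·t ≡ 22 − 25 ≡ 36 (mod 39). Since 32^(−1) ≡ 11 (mod 39), t ≡ 11·36 ≡ 6 (mod 39). So x ≡ 25 + 32·6 = 217 (mod 1248).
  Combine with x ≡ 2 (mod 5): write x = 217 + 1248·t and require 217 + 1248·t ≡ 2 (mod 5), i.e. 1248·t ≡ 2 − 217 ≡ 0 (mod 5). Since 1248^(−1) ≡ 2 (mod 5) (1248 ≡ 3 (mod 5)), t ≡ 2·0 ≡ 0 (mod 5). So x ≡ 217 + 1248·0 = 217 (mod 6240).
Unique solution in [0, 6240): x = 217.

Final answer: x ≡ 217 (mod 6240); the representative in [0, 6240) is 217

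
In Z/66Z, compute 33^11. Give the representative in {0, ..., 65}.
33

Use repeated squaring. Binary(11) = 1011. Walk through the bits of the exponent 11 left-to-right: at each bit after the leading one, square the running value, then multiply by 33 if the bit is 1 (always reducing mod 66):
  bit 1 = 1 (leading): start with 33.
  bit 2 = 0: square 33^2 = 1089 ≡ 33 (mod 66).
  bit 3 = 1: square 33^2 = 1089 ≡ 33; bit is 1, so multiply 33·33 = 1089 ≡ 33 (mod 66).
  bit 4 = 1: square 33^2 = 1089 ≡ 33; bit is 1, so multiply 33·33 = 1089 ≡ 33 (mod 66).
Final value: 33^11 ≡ 33 (mod 66).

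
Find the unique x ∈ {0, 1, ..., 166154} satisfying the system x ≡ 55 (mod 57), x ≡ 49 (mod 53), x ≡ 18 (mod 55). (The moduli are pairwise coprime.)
x ≡ 25648 (mod 166155); the representative in [0, 166155) is 25648

The moduli 57, 53, 55 are pairwise coprime, so by the CRT there is a unique solution mod 57·53·55 = 166155.
Solve by successive substitution. Start with x ≡ 55 (mod 57).
  Combine with x ≡ 49 (mod 53): write x = 55 + 57·t and require 55 + 57·t ≡ 49 (mod 53), i.e. 57·t ≡ 49 − 55 ≡ 47 (mod 53). Since 57^(−1) ≡ 40 (mod 53) (57 ≡ 4 (mod 53)), t ≡ 40·47 ≡ 25 (mod 53). So x ≡ 55 + 57·25 = 1480 (mod 3021).
  Combine with x ≡ 18 (mod 55): write x = 1480 + 3021·t and require 1480 + 3021·t ≡ 18 (mod 55), i.e. 3021·t ≡ 18 − 1480 ≡ 23 (mod 55). Since 3021^(−1) ≡ 41 (mod 55) (3021 ≡ 51 (mod 55)), t ≡ 41·23 ≡ 8 (mod 55). So x ≡ 1480 + 3021·8 = 25648 (mod 166155).
Unique solution in [0, 166155): x = 25648.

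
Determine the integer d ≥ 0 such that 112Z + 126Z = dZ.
(112, 126) = (14); d = 14

In the PID Z, (a, b) is generated by gcd(a, b). Compute gcd(126, 112) with the extended Euclidean algorithm, tracking rows (r, s, t) with s·126 + t·112 = r:
  row A: (126, 1, 0)   [1·126 + 0·112 = 126]
  row B: (112, 0, 1)   [0·126 + 1·112 = 112]
  126 = 1·112 + 14   → row C = row A − 1·row B = (14, 1, −1)   [check: 1·126 − 1·112 = 14]
  112 = 8·14 + 0   → remainder 0, stop. gcd = 14 (last nonzero row C).
So gcd(112, 126) = 14, with Bézout identity 1·126 − 1·112 = 14. Containment (⊇): the Bézout identity exhibits 14 as an element of (112, 126), giving (14) ⊆ (112, 126). Containment (⊆): since 14 | 112 and 14 | 126 (112 = 14·8, 126 = 14·9), every Z-linear combination of 112 and 126 is divisible by 14, so (112, 126) ⊆ (14). Therefore (112, 126) = (14), d = 14.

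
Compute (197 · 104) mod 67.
Reduce the factors first: 197 ≡ 63, 104 ≡ 37 (mod 67), so 197 · 104 ≡ 63 · 37 (mod 67). 63 · 37 = 2331. Dividing by 67: 2331 = 34·67 + 53. So (197 · 104) mod 67 = 53.

Final answer: 53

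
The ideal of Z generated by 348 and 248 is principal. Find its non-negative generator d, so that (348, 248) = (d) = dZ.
In the PID Z, (a, b) is generated by gcd(a, b). Compute gcd(348, 248) with the extended Euclidean algorithm, tracking rows (r, s, t) with s·348 + t·248 = r:
  row A: (348, 1, 0)   [1·348 + 0·248 = 348]
  row B: (248, 0, 1)   [0·348 + 1·248 = 248]
  348 = 1·248 + 100   → row C = row A − 1·row B = (100, 1, −1)   [check: 1·348 − 1·248 = 100]
  248 = 2·100 + 48   → row D = row B − 2·row C = (48, −2, 3)   [check: −2·348 + 3·248 = 48]
  100 = 2·48 + 4   → row E = row C − 2·row D = (4, 5, −7)   [check: 5·348 − 7·248 = 4]
  48 = 12·4 + 0   → remainder 0, stop. gcd = 4 (last nonzero row E).
So gcd(348, 248) = 4, with Bézout identity 5·348 − 7·248 = 4. Containment (⊇): the Bézout identity exhibits 4 as an element of (348, 248), giving (4) ⊆ (348, 248). Containment (⊆): since 4 | 348 and 4 | 248 (348 = 4·87, 248 = 4·62), every Z-linear combination of 348 and 248 is divisible by 4, so (348, 248) ⊆ (4). Therefore (348, 248) = (4), d = 4.

Final answer: (348, 248) = (4); d = 4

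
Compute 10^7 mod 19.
15

Use repeated squaring. Binary(7) = 111. Walk through the bits of the exponent 7 left-to-right: at each bit after the leading one, square the running value, then multiply by 10 if the bit is 1 (always reducing mod 19):
  bit 1 = 1 (leading): start with 10.
  bit 2 = 1: square 10^2 = 100 ≡ 5; bit is 1, so multiply 5·10 = 50 ≡ 12 (mod 19).
  bit 3 = 1: square 12^2 = 144 ≡ 11; bit is 1, so multiply 11·10 = 110 ≡ 15 (mod 19).
Final value: 10^7 ≡ 15 (mod 19).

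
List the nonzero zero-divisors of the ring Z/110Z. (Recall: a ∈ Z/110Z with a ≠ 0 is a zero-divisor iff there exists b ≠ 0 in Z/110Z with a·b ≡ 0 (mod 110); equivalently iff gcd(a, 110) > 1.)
nonzero zero-divisors of Z/110Z = {2, 4, 5, 6, 8, 10, 11, 12, 14, 15, 16, 18, 20, 22, 24, 25, 26, 28, 30, 32, 33, 34, 35, 36, 38, 40, 42, 44, 45, 46, 48, 50, 52, 54, 55, 56, 58, 60, 62, 64, 65, 66, 68, 70, 72, 74, 75, 76, 77, 78, 80, 82, 84, 85, 86, 88, 90, 92, 94, 95, 96, 98, 99, 100, 102, 104, 105, 106, 108}

An element a ∈ Z/110Z (with a ≠ 0) is a zero-divisor iff gcd(a, 110) > 1 (because a is a unit precisely when gcd(a, n) = 1, and in Z/nZ every nonzero, non-unit element is a zero-divisor). Scan a = 1, ..., 109 and keep those with gcd(a, 110) > 1:
  gcd(2, 110) = 2, gcd(4, 110) = 2, gcd(5, 110) = 5, gcd(6, 110) = 2, gcd(8, 110) = 2, gcd(10, 110) = 10, gcd(11, 110) = 11, gcd(12, 110) = 2, gcd(14, 110) = 2, gcd(15, 110) = 5, gcd(16, 110) = 2, gcd(18, 110) = 2, gcd(20, 110) = 10, gcd(22, 110) = 22, gcd(24, 110) = 2, gcd(25, 110) = 5, gcd(26, 110) = 2, gcd(28, 110) = 2, gcd(30, 110) = 10, gcd(32, 110) = 2, gcd(33, 110) = 11, gcd(34, 110) = 2, gcd(35, 110) = 5, gcd(36, 110) = 2, gcd(38, 110) = 2, gcd(40, 110) = 10, gcd(42, 110) = 2, gcd(44, 110) = 22, gcd(45, 110) = 5, gcd(46, 110) = 2, gcd(48, 110) = 2, gcd(50, 110) = 10, gcd(52, 110) = 2, gcd(54, 110) = 2, gcd(55, 110) = 55, gcd(56, 110) = 2, gcd(58, 110) = 2, gcd(60, 110) = 10, gcd(62, 110) = 2, gcd(64, 110) = 2, gcd(65, 110) = 5, gcd(66, 110) = 22, gcd(68, 110) = 2, gcd(70, 110) = 10, gcd(72, 110) = 2, gcd(74, 110) = 2, gcd(75, 110) = 5, gcd(76, 110) = 2, gcd(77, 110) = 11, gcd(78, 110) = 2, gcd(80, 110) = 10, gcd(82, 110) = 2, gcd(84, 110) = 2, gcd(85, 110) = 5, gcd(86, 110) = 2, gcd(88, 110) = 22, gcd(90, 110) = 10, gcd(92, 110) = 2, gcd(94, 110) = 2, gcd(95, 110) = 5, gcd(96, 110) = 2, gcd(98, 110) = 2, gcd(99, 110) = 11, gcd(100, 110) = 10, gcd(102, 110) = 2, gcd(104, 110) = 2, gcd(105, 110) = 5, gcd(106, 110) = 2, gcd(108, 110) = 2.
All other a ∈ {1, ..., 109} have gcd(a, 110) = 1 and are units. So the nonzero zero-divisors are exactly the 69 values of a appearing in this scan.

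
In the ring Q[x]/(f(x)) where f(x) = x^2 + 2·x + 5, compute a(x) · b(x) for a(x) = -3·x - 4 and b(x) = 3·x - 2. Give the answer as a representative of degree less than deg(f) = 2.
First multiply in Q[x] without reducing: a · b = -9·x^2 - 6·x + 8. Now divide by f(x) = x^2 + 2·x + 5, eliminating the leading term at each step:
  leading term -9·x^2: subtract (-9)·f(x) = -9·x^2 - 18·x - 45, leaving 12·x + 53
The degree is now < 2, so this is the remainder. Hence a · b ≡ 12·x + 53 in Q[x]/(f).

Final answer: a · b ≡ 12·x + 53 (mod f(x))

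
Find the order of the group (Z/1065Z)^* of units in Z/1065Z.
|(Z/1065Z)^*| = 560

(Z/1065Z)^* consists of the classes a with gcd(a, 1065) = 1, so its order is φ(1065). φ is multiplicative, with φ(p^e) = p^e − p^(e−1). Factorise 1065 = 3 · 5 · 71. Then
  φ(1065) = (3 − 1) · (5 − 1) · (71 − 1) = 2 · 4 · 70 = 560.
Thus |(Z/1065Z)^*| = 560.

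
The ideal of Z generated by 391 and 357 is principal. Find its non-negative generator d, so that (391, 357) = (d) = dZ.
(391, 357) = (17); d = 17

In the PID Z, (a, b) is generated by gcd(a, b). Compute gcd(391, 357) with the extended Euclidean algorithm, tracking rows (r, s, t) with s·391 + t·357 = r:
  row A: (391, 1, 0)   [1·391 + 0·357 = 391]
  row B: (357, 0, 1)   [0·391 + 1·357 = 357]
  391 = 1·357 + 34   → row C = row A − 1·row B = (34, 1, −1)   [check: 1·391 − 1·357 = 34]
  357 = 10·34 + 17   → row D = row B − 10·row C = (17, −10, 11)   [check: −10·391 + 11·357 = 17]
  34 = 2·17 + 0   → remainder 0, stop. gcd = 17 (last nonzero row D).
So gcd(391, 357) = 17, with Bézout identity −10·391 + 11·357 = 17. Containment (⊇): the Bézout identity exhibits 17 as an element of (391, 357), giving (17) ⊆ (391, 357). Containment (⊆): since 17 | 391 and 17 | 357 (391 = 17·23, 357 = 17·21), every Z-linear combination of 391 and 357 is divisible by 17, so (391, 357) ⊆ (17). Therefore (391, 357) = (17), d = 17.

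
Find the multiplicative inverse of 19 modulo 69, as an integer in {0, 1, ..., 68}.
Apply the extended Euclidean algorithm to (69, 19), tracking rows (r, s, t) with s·69 + t·19 = r. Each division r_prev = q·r_cur + r_new produces the new row as (previous row) − q·(current row):
  row A: (69, 1, 0)   [1·69 + 0·19 = 69]
  row B: (19, 0, 1)   [0·69 + 1·19 = 19]
  69 = 3·19 + 12   → row C = row A − 3·row B = (12, 1, −3)   [check: 1·69 − 3·19 = 12]
  19 = 1·12 + 7   → row D = row B − 1·row C = (7, −1, 4)   [check: −1·69 + 4·19 = 7]
  12 = 1·7 + 5   → row E = row C − 1·row D = (5, 2, −7)   [check: 2·69 − 7·19 = 5]
  7 = 1·5 + 2   → row F = row D − 1·row E = (2, −3, 11)   [check: −3·69 + 11·19 = 2]
  5 = 2·2 + 1   → row G = row E − 2·row F = (1, 8, −29)   [check: 8·69 − 29·19 = 1]
  2 = 2·1 + 0   → remainder 0, stop. gcd = 1 (last nonzero row G).
The gcd is 1, so 19 is invertible mod 69. The last nonzero row gives 8·69 − 29·19 = 1, so t = −29. So 19^(−1) ≡ −29 ≡ 40 (mod 69). Verify: 19 · 40 = 760 ≡ 1 (mod 69). ✓

Final answer: 19^(−1) ≡ 40 (mod 69)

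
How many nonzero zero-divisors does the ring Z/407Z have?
Z/407Z has 46 nonzero zero-divisors

In Z/407Z each nonzero element is either a unit (gcd with 407 is 1) or a zero-divisor (gcd > 1). The number of units is φ(407): factorise 407 = 11 · 37, so φ(407) = (11 − 1) · (37 − 1) = 10 · 36 = 360. The nonzero elements number 407 − 1 = 406. Hence the nonzero zero-divisors number 406 − 360 = 46.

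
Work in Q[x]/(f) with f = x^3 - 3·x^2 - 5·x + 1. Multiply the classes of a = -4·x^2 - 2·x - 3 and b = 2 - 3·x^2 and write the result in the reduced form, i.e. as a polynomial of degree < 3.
a · b ≡ 187·x^2 + 194·x - 48 (mod f(x))

First multiply in Q[x] without reducing: a · b = 12·x^4 + 6·x^3 + x^2 - 4·x - 6. Now divide by f(x) = x^3 - 3·x^2 - 5·x + 1, eliminating the leading term at each step:
  leading term 12·x^4: subtract (12·x)·f(x) = 12·x^4 - 36·x^3 - 60·x^2 + 12·x, leaving 42·x^3 + 61·x^2 - 16·x - 6
  leading term 42·x^3: subtract (42)·f(x) = 42·x^3 - 126·x^2 - 210·x + 42, leaving 187·x^2 + 194·x - 48
The degree is now < 3, so this is the remainder. Hence a · b ≡ 187·x^2 + 194·x - 48 in Q[x]/(f).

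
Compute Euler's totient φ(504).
φ is multiplicative, with φ(p^e) = p^e − p^(e−1). Factorise 504 = 2^3 · 3^2 · 7. Then
  φ(504) = (2^3 − 2^2) · (3^2 − 3^1) · (7 − 1) = 4 · 6 · 6 = 144.

Final answer: φ(504) = 144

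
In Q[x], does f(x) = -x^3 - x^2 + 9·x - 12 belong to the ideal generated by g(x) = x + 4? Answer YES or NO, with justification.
YES

In Q[x] the ideal (g) consists of all multiples of g, so f ∈ (g) iff g | f, i.e. iff the remainder of f on division by g is 0. Divide f by g (g is monic, so eliminate the leading term of the running remainder at each step):
  leading term -x^3: subtract (-x^2)·g(x) = -x^3 - 4·x^2, leaving 3·x^2 + 9·x - 12
  leading term 3·x^2: subtract (3·x)·g(x) = 3·x^2 + 12·x, leaving -3·x - 12
  leading term -3·x: subtract (-3)·g(x) = -3·x - 12, leaving 0
The remainder is 0, so f(x) = g(x) · h(x) with h(x) = -x^2 + 3·x - 3. Hence g | f, i.e. f ∈ (g).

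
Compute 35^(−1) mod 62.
35^(−1) ≡ 39 (mod 62)

Apply the extended Euclidean algorithm to (62, 35), tracking rows (r, s, t) with s·62 + t·35 = r. Each division r_prev = q·r_cur + r_new produces the new row as (previous row) − q·(current row):
  row A: (62, 1, 0)   [1·62 + 0·35 = 62]
  row B: (35, 0, 1)   [0·62 + 1·35 = 35]
  62 = 1·35 + 27   → row C = row A − 1·row B = (27, 1, −1)   [check: 1·62 − 1·35 = 27]
  35 = 1·27 + 8   → row D = row B − 1·row C = (8, −1, 2)   [check: −1·62 + 2·35 = 8]
  27 = 3·8 + 3   → row E = row C − 3·row D = (3, 4, −7)   [check: 4·62 − 7·35 = 3]
  8 = 2·3 + 2   → row F = row D − 2·row E = (2, −9, 16)   [check: −9·62 + 16·35 = 2]
  3 = 1·2 + 1   → row G = row E − 1·row F = (1, 13, −23)   [check: 13·62 − 23·35 = 1]
  2 = 2·1 + 0   → remainder 0, stop. gcd = 1 (last nonzero row G).
The gcd is 1, so 35 is invertible mod 62. The last nonzero row gives 13·62 − 23·35 = 1, so t = −23. So 35^(−1) ≡ −23 ≡ 39 (mod 62). Verify: 35 · 39 = 1365 ≡ 1 (mod 62). ✓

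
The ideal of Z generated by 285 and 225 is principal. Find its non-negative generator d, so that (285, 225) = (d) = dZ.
(285, 225) = (15); d = 15

In the PID Z, (a, b) is generated by gcd(a, b). Compute gcd(285, 225) with the extended Euclidean algorithm, tracking rows (r, s, t) with s·285 + t·225 = r:
  row A: (285, 1, 0)   [1·285 + 0·225 = 285]
  row B: (225, 0, 1)   [0·285 + 1·225 = 225]
  285 = 1·225 + 60   → row C = row A − 1·row B = (60, 1, −1)   [check: 1·285 − 1·225 = 60]
  225 = 3·60 + 45   → row D = row B − 3·row C = (45, −3, 4)   [check: −3·285 + 4·225 = 45]
  60 = 1·45 + 15   → row E = row C − 1·row D = (15, 4, −5)   [check: 4·285 − 5·225 = 15]
  45 = 3·15 + 0   → remainder 0, stop. gcd = 15 (last nonzero row E).
So gcd(285, 225) = 15, with Bézout identity 4·285 − 5·225 = 15. Containment (⊇): the Bézout identity exhibits 15 as an element of (285, 225), giving (15) ⊆ (285, 225). Containment (⊆): since 15 | 285 and 15 | 225 (285 = 15·19, 225 = 15·15), every Z-linear combination of 285 and 225 is divisible by 15, so (285, 225) ⊆ (15). Therefore (285, 225) = (15), d = 15.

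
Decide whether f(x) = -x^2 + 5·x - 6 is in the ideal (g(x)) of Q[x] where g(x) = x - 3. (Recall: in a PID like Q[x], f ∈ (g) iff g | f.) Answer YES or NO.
YES

In Q[x] the ideal (g) consists of all multiples of g, so f ∈ (g) iff g | f, i.e. iff the remainder of f on division by g is 0. Divide f by g (g is monic, so eliminate the leading term of the running remainder at each step):
  leading term -x^2: subtract (-x)·g(x) = -x^2 + 3·x, leaving 2·x - 6
  leading term 2·x: subtract (2)·g(x) = 2·x - 6, leaving 0
The remainder is 0, so f(x) = g(x) · h(x) with h(x) = 2 - x. Hence g | f, i.e. f ∈ (g).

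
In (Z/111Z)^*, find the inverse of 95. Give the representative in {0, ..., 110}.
Apply the extended Euclidean algorithm to (111, 95), tracking rows (r, s, t) with s·111 + t·95 = r. Each division r_prev = q·r_cur + r_new produces the new row as (previous row) − q·(current row):
  row A: (111, 1, 0)   [1·111 + 0·95 = 111]
  row B: (95, 0, 1)   [0·111 + 1·95 = 95]
  111 = 1·95 + 16   → row C = row A − 1·row B = (16, 1, −1)   [check: 1·111 − 1·95 = 16]
  95 = 5·16 + 15   → row D = row B − 5·row C = (15, −5, 6)   [check: −5·111 + 6·95 = 15]
  16 = 1·15 + 1   → row E = row C − 1·row D = (1, 6, −7)   [check: 6·111 − 7·95 = 1]
  15 = 15·1 + 0   → remainder 0, stop. gcd = 1 (last nonzero row E).
The gcd is 1, so 95 is invertible mod 111. The last nonzero row gives 6·111 − 7·95 = 1, so t = −7. So 95^(−1) ≡ −7 ≡ 104 (mod 111). Verify: 95 · 104 = 9880 ≡ 1 (mod 111). ✓

Final answer: 95^(−1) ≡ 104 (mod 111)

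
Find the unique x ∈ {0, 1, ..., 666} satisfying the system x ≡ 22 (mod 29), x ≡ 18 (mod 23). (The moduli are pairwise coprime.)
x ≡ 225 (mod 667); the representative in [0, 667) is 225

The moduli 29, 23 are pairwise coprime, so by the CRT there is a unique solution mod 29·23 = 667.
Solve by successive substitution. Start with x ≡ 22 (mod 29).
  Combine with x ≡ 18 (mod 23): write x = 22 + 29·t and require 22 + 29·t ≡ 18 (mod 23), i.e. 29·t ≡ 18 − 22 ≡ 19 (mod 23). Since 29^(−1) ≡ 4 (mod 23) (29 ≡ 6 (mod 23)), t ≡ 4·19 ≡ 7 (mod 23). So x ≡ 22 + 29·7 = 225 (mod 667).
Unique solution in [0, 667): x = 225.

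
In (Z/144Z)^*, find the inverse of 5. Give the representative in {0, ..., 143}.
5^(−1) ≡ 29 (mod 144)

Apply the extended Euclidean algorithm to (144, 5), tracking rows (r, s, t) with s·144 + t·5 = r. Each division r_prev = q·r_cur + r_new produces the new row as (previous row) − q·(current row):
  row A: (144, 1, 0)   [1·144 + 0·5 = 144]
  row B: (5, 0, 1)   [0·144 + 1·5 = 5]
  144 = 28·5 + 4   → row C = row A − 28·row B = (4, 1, −28)   [check: 1·144 − 28·5 = 4]
  5 = 1·4 + 1   → row D = row B − 1·row C = (1, −1, 29)   [check: −1·144 + 29·5 = 1]
  4 = 4·1 + 0   → remainder 0, stop. gcd = 1 (last nonzero row D).
The gcd is 1, so 5 is invertible mod 144. The last nonzero row gives −1·144 + 29·5 = 1, so t = 29. So 5^(−1) ≡ 29 (mod 144). Verify: 5 · 29 = 145 ≡ 1 (mod 144). ✓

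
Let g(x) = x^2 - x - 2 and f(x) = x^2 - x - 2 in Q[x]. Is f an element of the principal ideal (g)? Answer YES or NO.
In Q[x] the ideal (g) consists of all multiples of g, so f ∈ (g) iff g | f, i.e. iff the remainder of f on division by g is 0. Divide f by g (g is monic, so eliminate the leading term of the running remainder at each step):
  leading term x^2: subtract (1)·g(x) = x^2 - x - 2, leaving 0
The remainder is 0, so f(x) = g(x) · h(x) with h(x) = 1. Hence g | f, i.e. f ∈ (g).

Final answer: YES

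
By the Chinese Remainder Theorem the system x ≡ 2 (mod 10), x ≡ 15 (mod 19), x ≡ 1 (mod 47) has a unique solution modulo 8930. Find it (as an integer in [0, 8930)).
The moduli 10, 19, 47 are pairwise coprime, so by the CRT there is a unique solution mod 10·19·47 = 8930.
Solve by successive substitution. Start with x ≡ 2 (mod 10).
  Combine with x ≡ 15 (mod 19): write x = 2 + 10·t and require 2 + 10·t ≡ 15 (mod 19), i.e. 10·t ≡ 15 − 2 ≡ 13 (mod 19). Since 10^(−1) ≡ 2 (mod 19), t ≡ 2·13 ≡ 7 (mod 19). So x ≡ 2 + 10·7 = 72 (mod 190).
  Combine with x ≡ 1 (mod 47): write x = 72 + 190·t and require 72 + 190·t ≡ 1 (mod 47), i.e. 190·t ≡ 1 − 72 ≡ 23 (mod 47). Since 190^(−1) ≡ 24 (mod 47) (190 ≡ 2 (mod 47)), t ≡ 24·23 ≡ 35 (mod 47). So x ≡ 72 + 190·35 = 6722 (mod 8930).
Unique solution in [0, 8930): x = 6722.

Final answer: x ≡ 6722 (mod 8930); the representative in [0, 8930) is 6722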